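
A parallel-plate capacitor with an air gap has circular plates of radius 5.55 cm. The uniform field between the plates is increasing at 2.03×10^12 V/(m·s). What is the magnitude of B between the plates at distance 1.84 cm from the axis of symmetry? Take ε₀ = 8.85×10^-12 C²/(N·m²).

2.08×10^-7 T

Total displacement current: I_d = ε₀(πR²)(dE/dt) = (8.85×10^-12)(9.677×10^-3)(2.03×10^12) = 0.1739 A.
An Ampèrian loop of radius r encloses a fraction (r/R)² of I_d. Then B·2πr = μ₀ I_d (r/R)², giving B = μ₀ I_d r/(2πR²) = 2.08×10^-7 T.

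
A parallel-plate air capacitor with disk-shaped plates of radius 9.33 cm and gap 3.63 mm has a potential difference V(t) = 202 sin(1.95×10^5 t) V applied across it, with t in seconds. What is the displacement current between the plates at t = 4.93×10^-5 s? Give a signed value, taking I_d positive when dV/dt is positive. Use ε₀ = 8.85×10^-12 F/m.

-2.58×10^-3 A

dE/dt = (V₀ω/d)·cos(ωt) with ωt = 9.6135 rad: (202)(1.95×10^5)(-0.9822)/(3.63×10^-3) = -1.066×10^10 V/(m·s).
I_d = ε₀ A dE/dt = (8.85×10^-12)(0.02735)(-1.066×10^10) = -2.58×10^-3 A.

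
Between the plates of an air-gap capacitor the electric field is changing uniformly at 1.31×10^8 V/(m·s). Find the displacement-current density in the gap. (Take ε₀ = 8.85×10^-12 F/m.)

1.16×10^-3 A/m²

J_d = ε₀ ∂E/∂t, so J_d = 1.16×10^-3 A/m².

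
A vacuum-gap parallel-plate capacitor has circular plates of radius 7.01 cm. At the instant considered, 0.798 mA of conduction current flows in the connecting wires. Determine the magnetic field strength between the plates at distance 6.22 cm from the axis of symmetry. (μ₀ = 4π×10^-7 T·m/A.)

2.02×10^-9 T

No conduction current crosses the gap, so I_d there equals the 7.98×10^-4 A in the leads.
∮B·dl = μ₀ I_d,enc with I_d,enc = I_d r²/R² = 6.283×10^-4 A; so B = μ₀ I_d,enc/(2πr) = 2.02×10^-9 T.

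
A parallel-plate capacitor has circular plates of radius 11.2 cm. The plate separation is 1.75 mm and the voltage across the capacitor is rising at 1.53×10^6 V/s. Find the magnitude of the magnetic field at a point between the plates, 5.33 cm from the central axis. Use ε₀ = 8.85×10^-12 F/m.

With E = V/d, dE/dt = 8.743×10^8 V/(m·s) and πR² = 0.03941 m², giving I_d = ε₀ πR² dE/dt = 3.049×10^-4 A.
An Ampèrian loop of radius r encloses a fraction (r/R)² of I_d. Then B·2πr = μ₀ I_d (r/R)², giving B = μ₀ I_d r/(2πR²) = 2.59×10^-10 T.

2.59×10^-10 T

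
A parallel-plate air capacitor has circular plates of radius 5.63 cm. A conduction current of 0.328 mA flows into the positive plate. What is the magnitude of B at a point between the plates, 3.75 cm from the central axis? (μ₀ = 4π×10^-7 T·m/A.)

7.76×10^-10 T

Between the plates the displacement current equals the wire current: I_d = 0.328 mA = 3.28×10^-4 A.
For r < R the Ampère–Maxwell law gives B(2πr) = μ₀ I_d (r²/R²), so B = μ₀ I_d r/(2πR²) = (4π×10^-7)(3.28×10^-4)(0.0375)/(2π·0.0563²) = 7.76×10^-10 T.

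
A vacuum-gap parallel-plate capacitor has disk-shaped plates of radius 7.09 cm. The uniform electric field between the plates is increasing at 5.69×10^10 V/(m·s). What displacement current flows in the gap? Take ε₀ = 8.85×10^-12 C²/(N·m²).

7.95×10^-3 A

With a uniform field, Φ_E = EA, so I_d = ε₀ A dE/dt = 7.95×10^-3 A.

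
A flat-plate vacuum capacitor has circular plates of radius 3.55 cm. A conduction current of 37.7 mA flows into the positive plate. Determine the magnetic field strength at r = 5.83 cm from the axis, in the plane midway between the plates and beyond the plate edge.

1.29×10^-7 T

No conduction current crosses the gap, so I_d there equals the 0.0377 A in the leads.
Outside the plates the loop encloses all of I_d, so B·2πr = μ₀ I_d and B = 1.29×10^-7 T.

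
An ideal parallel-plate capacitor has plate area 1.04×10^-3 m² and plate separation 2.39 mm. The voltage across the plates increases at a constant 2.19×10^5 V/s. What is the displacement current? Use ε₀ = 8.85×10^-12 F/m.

C = ε₀A/d = (8.85×10^-12)(1.04×10^-3)/(2.39×10^-3) = 3.851×10^-12 F.
I_d = C dV/dt = (3.851×10^-12)(2.19×10^5) = 8.43×10^-7 A.

8.43×10^-7 A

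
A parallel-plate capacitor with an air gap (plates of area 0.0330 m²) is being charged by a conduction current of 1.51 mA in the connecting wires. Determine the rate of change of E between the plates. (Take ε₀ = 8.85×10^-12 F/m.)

The displacement current between the plates equals the conduction current, I_d = 1.51 mA.
Inverting I_d = ε₀ A dE/dt gives dE/dt = 1.51×10^-3 / (8.85×10^-12 · 0.0330) = 5.17×10^9 V/(m·s).

5.17×10^9 V/(m·s)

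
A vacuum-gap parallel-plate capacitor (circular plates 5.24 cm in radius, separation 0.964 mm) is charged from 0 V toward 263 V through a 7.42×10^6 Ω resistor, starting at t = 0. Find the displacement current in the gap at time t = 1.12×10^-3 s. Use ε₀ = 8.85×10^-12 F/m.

5.27×10^-6 A

C = ε₀A/d = (8.85×10^-12)(8.626×10^-3)/(9.64×10^-4) = 7.919×10^-11 F, so τ = RC = 5.876×10^-4 s.
The conduction current is I(t) = (V₀/R) e^(−t/τ), and the displacement current between the plates equals it.
t/τ = 1.906; I_d = (263/7.42×10^6) · e^(−1.906) = (3.544×10^-5)(0.1487) = 5.27×10^-6 A.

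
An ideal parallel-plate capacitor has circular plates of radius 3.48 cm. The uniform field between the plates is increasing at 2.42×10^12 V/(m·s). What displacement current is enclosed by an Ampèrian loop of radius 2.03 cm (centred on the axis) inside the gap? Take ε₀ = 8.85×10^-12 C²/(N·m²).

Through the whole plate area (πR² = 3.805×10^-3 m²), I_d = ε₀ πR² dE/dt = 0.08149 A.
Through an area πr² the displacement current is I_d·(πr²/πR²) = I_d (r/R)² = 0.0277 A.

0.0277 A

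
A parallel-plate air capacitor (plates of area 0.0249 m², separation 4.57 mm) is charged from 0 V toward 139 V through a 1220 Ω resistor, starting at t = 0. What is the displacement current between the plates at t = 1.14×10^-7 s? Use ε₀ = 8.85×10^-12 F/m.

C = ε₀A/d = (8.85×10^-12)(0.0249)/(4.57×10^-3) = 4.822×10^-11 F, so τ = RC = 5.883×10^-8 s.
The conduction current is I(t) = (V₀/R) e^(−t/τ), and the displacement current between the plates equals it.
t/τ = 1.938; I_d = (139/1220) · e^(−1.938) = (0.1139)(0.1440) = 0.0164 A.

0.0164 A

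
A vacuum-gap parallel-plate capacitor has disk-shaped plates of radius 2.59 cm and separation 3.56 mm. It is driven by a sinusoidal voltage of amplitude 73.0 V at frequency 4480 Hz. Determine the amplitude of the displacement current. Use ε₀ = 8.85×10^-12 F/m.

1.08×10^-5 A

(dE/dt)_max = V₀ω/d = 5.772×10^8 V/(m·s); ω = 2πf = 2.815×10^4 rad/s.
I_d,max = ε₀ A (dE/dt)_max = (8.85×10^-12)(2.107×10^-3)(5.772×10^8) = 1.08×10^-5 A.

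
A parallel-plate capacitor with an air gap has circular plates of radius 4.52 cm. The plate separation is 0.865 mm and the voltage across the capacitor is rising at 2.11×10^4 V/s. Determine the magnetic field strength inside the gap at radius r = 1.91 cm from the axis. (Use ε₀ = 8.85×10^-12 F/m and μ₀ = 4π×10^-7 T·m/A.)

I_d = C dV/dt with C = ε₀πR²/d = 6.566×10^-11 F, so I_d = (6.566×10^-11)(2.11×10^4) = 1.385×10^-6 A.
An Ampèrian loop of radius r encloses a fraction (r/R)² of I_d. Then B·2πr = μ₀ I_d (r/R)², giving B = μ₀ I_d r/(2πR²) = 2.59×10^-12 T.

2.59×10^-12 T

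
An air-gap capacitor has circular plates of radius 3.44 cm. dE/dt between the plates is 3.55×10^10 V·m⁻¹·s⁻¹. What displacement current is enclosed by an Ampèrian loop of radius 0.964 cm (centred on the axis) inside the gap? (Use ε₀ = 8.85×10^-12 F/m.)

Through the whole plate area (πR² = 3.718×10^-3 m²), I_d = ε₀ πR² dE/dt = 1.168×10^-3 A.
Since J_d is uniform, the enclosed fraction is (r/R)² = 0.07853, giving I_d,enc = 9.17×10^-5 A.

9.17×10^-5 A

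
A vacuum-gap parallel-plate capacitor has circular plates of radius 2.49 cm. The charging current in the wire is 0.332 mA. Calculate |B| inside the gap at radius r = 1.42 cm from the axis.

1.52×10^-9 T

By continuity the displacement current in the gap matches the conduction current: I_d = 3.32×10^-4 A.
An Ampèrian loop of radius r encloses a fraction (r/R)² of I_d. Then B·2πr = μ₀ I_d (r/R)², giving B = μ₀ I_d r/(2πR²) = 1.52×10^-9 T.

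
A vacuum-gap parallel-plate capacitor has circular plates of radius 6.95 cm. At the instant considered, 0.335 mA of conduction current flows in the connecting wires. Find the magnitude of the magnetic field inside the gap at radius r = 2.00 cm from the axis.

No conduction current crosses the gap, so I_d there equals the 3.35×10^-4 A in the leads.
For r < R the Ampère–Maxwell law gives B(2πr) = μ₀ I_d (r²/R²), so B = μ₀ I_d r/(2πR²) = (4π×10^-7)(3.35×10^-4)(0.0200)/(2π·0.0695²) = 2.77×10^-10 T.

2.77×10^-10 T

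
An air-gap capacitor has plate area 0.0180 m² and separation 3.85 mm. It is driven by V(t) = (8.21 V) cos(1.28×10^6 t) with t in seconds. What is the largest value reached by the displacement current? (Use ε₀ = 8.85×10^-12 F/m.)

4.35×10^-4 A

(dE/dt)_max = V₀ω/d = 2.730×10^9 V/(m·s); ω = 1.28×10^6 rad/s.
I_d,max = ε₀ A (dE/dt)_max = (8.85×10^-12)(0.0180)(2.730×10^9) = 4.35×10^-4 A.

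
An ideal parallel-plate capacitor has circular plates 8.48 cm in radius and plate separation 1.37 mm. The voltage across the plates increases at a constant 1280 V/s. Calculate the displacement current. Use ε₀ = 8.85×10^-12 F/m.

1.87×10^-7 A

E = V/d so dE/dt = (dV/dt)/d = 9.343×10^5 V/(m·s), and I_d = ε₀ A dE/dt = (8.85×10^-12)(0.02259)(9.343×10^5) = 1.87×10^-7 A.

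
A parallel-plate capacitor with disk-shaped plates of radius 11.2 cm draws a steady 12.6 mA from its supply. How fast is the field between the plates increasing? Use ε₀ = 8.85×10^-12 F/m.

3.61×10^10 V/(m·s)

Charge continuity gives I_d = I = 0.0126 A between the plates.
Inverting I_d = ε₀ A dE/dt gives dE/dt = 0.0126 / (8.85×10^-12 · 0.03941) = 3.61×10^10 V/(m·s).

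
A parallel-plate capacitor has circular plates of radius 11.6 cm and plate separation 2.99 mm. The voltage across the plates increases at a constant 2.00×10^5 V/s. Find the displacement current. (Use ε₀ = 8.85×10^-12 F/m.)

2.50×10^-5 A

E = V/d so dE/dt = (dV/dt)/d = 6.689×10^7 V/(m·s), and I_d = ε₀ A dE/dt = (8.85×10^-12)(0.04227)(6.689×10^7) = 2.50×10^-5 A.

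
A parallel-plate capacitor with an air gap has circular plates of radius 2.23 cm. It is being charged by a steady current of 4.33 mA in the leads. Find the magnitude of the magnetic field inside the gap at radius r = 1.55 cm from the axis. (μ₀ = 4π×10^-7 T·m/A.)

2.70×10^-8 T

Between the plates the displacement current equals the wire current: I_d = 4.33 mA = 4.33×10^-3 A.
An Ampèrian loop of radius r encloses a fraction (r/R)² of I_d. Then B·2πr = μ₀ I_d (r/R)², giving B = μ₀ I_d r/(2πR²) = 2.70×10^-8 T.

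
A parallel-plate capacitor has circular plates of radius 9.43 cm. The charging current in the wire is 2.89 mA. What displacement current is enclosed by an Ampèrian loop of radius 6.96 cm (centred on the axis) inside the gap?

Between the plates the displacement current equals the wire current: I_d = 2.89 mA = 2.89×10^-3 A.
Through an area πr² the displacement current is I_d·(πr²/πR²) = I_d (r/R)² = 1.57×10^-3 A.

1.57×10^-3 A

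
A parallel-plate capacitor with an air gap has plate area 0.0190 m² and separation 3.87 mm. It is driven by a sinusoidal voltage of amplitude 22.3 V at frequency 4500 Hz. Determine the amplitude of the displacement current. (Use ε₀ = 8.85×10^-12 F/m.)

C = ε₀A/d = (8.85×10^-12)(0.0190)/(3.87×10^-3) = 4.345×10^-11 F; ω = 2πf = 2.827×10^4 rad/s.
I_d = C dV/dt, so |I_d|_max = C V₀ ω = (4.345×10^-11)(22.3)(2.827×10^4) = 2.74×10^-5 A.

2.74×10^-5 A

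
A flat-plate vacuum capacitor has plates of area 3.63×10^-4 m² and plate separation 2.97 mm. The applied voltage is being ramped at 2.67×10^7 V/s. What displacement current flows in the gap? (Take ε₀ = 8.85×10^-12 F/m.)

2.89×10^-5 A

The field between the plates is E = V/d, so dE/dt = (2.67×10^7)/(2.97×10^-3 m) = 8.990×10^9 V/(m·s).
I_d = ε₀ A (dE/dt) = (8.85×10^-12)(3.63×10^-4)(8.990×10^9) = 2.89×10^-5 A.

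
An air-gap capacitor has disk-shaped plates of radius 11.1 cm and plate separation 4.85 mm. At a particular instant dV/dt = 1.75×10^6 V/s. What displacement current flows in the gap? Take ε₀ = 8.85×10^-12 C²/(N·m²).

C = ε₀A/d = (8.85×10^-12)(0.03871)/(4.85×10^-3) = 7.064×10^-11 F.
I_d = C dV/dt = (7.064×10^-11)(1.75×10^6) = 1.24×10^-4 A.

1.24×10^-4 A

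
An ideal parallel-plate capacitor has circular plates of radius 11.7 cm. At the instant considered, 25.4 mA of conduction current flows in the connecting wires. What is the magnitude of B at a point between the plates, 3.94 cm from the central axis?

Between the plates the displacement current equals the wire current: I_d = 25.4 mA = 0.0254 A.
∮B·dl = μ₀ I_d,enc with I_d,enc = I_d r²/R² = 2.880×10^-3 A; so B = μ₀ I_d,enc/(2πr) = 1.46×10^-8 T.

1.46×10^-8 T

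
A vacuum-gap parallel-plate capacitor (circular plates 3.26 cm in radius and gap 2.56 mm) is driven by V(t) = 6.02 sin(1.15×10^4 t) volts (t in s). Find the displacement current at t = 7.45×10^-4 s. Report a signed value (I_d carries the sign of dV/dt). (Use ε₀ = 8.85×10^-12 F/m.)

-5.23×10^-7 A

dE/dt = (V₀ω/d)·cos(ωt) with ωt = 8.5675 rad: (6.02)(1.15×10^4)(-0.6545)/(2.56×10^-3) = -1.770×10^7 V/(m·s).
I_d = ε₀ A dE/dt = (8.85×10^-12)(3.339×10^-3)(-1.770×10^7) = -5.23×10^-7 A.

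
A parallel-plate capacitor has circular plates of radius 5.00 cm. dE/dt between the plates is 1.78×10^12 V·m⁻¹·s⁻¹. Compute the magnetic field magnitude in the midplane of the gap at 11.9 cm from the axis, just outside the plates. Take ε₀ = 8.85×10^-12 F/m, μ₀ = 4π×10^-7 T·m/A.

I_d = ε₀ dΦ_E/dt = ε₀ πR² (dE/dt) = (8.85×10^-12)(7.854×10^-3)(1.78×10^12) = 0.1237 A through the full plate area.
For r ≥ R the full I_d is enclosed: B = μ₀ I_d/(2πr) = (4π×10^-7)(0.1237)/(2π·0.119) = 2.08×10^-7 T.

2.08×10^-7 T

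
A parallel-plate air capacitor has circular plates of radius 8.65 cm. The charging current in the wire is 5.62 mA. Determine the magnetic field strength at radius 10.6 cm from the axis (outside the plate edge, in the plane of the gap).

No conduction current crosses the gap, so I_d there equals the 5.62×10^-3 A in the leads.
Outside the plates the loop encloses all of I_d, so B·2πr = μ₀ I_d and B = 1.06×10^-8 T.

1.06×10^-8 T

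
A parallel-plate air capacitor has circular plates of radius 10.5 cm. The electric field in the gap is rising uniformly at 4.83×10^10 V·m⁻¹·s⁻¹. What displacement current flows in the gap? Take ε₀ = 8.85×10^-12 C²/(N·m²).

I_d = ε₀ A (dE/dt) = (8.85×10^-12)(0.03464 m²)(4.83×10^10) = 0.0148 A.

0.0148 A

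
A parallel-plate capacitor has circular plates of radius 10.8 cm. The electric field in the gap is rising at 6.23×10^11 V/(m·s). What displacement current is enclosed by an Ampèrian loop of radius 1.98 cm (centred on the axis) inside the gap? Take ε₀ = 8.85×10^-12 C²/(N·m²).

Through the whole plate area (πR² = 0.03664 m²), I_d = ε₀ πR² dE/dt = 0.2020 A.
The field is uniform, so I_d,enc = I_d (r/R)² = (0.2020)(1.98/10.8)² = 6.79×10^-3 A.

6.79×10^-3 A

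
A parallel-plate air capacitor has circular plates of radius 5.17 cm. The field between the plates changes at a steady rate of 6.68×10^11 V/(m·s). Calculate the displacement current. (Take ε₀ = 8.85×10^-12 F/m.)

0.0496 A

I_d = ε₀ A (dE/dt) = (8.85×10^-12)(8.397×10^-3 m²)(6.68×10^11) = 0.0496 A.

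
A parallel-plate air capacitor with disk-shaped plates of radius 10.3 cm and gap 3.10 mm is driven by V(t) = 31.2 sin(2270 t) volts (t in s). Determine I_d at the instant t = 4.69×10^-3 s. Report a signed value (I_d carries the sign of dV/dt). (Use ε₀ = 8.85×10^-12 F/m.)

dE/dt = (V₀ω/d)·cos(ωt) with ωt = 10.6463 rad: (31.2)(2270)(-0.3422)/(3.10×10^-3) = -7.818×10^6 V/(m·s).
I_d = ε₀ A dE/dt = (8.85×10^-12)(0.03333)(-7.818×10^6) = -2.31×10^-6 A.

-2.31×10^-6 A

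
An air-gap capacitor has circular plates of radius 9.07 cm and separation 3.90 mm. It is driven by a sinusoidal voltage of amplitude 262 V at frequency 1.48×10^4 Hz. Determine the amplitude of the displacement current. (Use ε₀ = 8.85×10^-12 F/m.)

(dE/dt)_max = V₀ω/d = 6.247×10^9 V/(m·s); ω = 2πf = 9.299×10^4 rad/s.
I_d,max = ε₀ A (dE/dt)_max = (8.85×10^-12)(0.02584)(6.247×10^9) = 1.43×10^-3 A.

1.43×10^-3 A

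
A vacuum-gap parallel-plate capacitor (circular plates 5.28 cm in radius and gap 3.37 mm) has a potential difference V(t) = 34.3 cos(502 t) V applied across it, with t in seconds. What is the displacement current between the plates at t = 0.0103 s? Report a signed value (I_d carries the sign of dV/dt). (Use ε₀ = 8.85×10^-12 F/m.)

dV/dt = (34.3)(502)·−sin(5.1706) = 1.544×10^4 V/s.
I_d = C dV/dt with C = ε₀A/d = (8.85×10^-12)(8.758×10^-3)/(3.37×10^-3) = 2.300×10^-11 F, so I_d = (2.300×10^-11)(1.544×10^4) = 3.55×10^-7 A.

3.55×10^-7 A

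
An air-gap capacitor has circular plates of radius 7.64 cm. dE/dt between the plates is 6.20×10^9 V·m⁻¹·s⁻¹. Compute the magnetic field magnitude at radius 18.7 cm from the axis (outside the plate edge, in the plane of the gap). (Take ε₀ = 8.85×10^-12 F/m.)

1.08×10^-9 T

I_d = ε₀ dΦ_E/dt = ε₀ πR² (dE/dt) = (8.85×10^-12)(0.01834)(6.20×10^9) = 1.006×10^-3 A through the full plate area.
For r ≥ R the full I_d is enclosed: B = μ₀ I_d/(2πr) = (4π×10^-7)(1.006×10^-3)/(2π·0.187) = 1.08×10^-9 T.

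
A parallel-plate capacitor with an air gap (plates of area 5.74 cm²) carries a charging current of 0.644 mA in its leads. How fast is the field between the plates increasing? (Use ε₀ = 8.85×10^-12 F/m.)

Charge continuity gives I_d = I = 6.44×10^-4 A between the plates.
Then dE/dt = I_d/(ε₀A) = 1.27×10^11 V/(m·s).

1.27×10^11 V/(m·s)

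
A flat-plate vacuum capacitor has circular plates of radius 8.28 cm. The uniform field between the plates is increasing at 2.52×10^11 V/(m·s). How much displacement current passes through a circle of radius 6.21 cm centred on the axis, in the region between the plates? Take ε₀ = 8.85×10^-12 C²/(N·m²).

Total displacement current: I_d = ε₀(πR²)(dE/dt) = (8.85×10^-12)(0.02154)(2.52×10^11) = 0.04804 A.
Through an area πr² the displacement current is I_d·(πr²/πR²) = I_d (r/R)² = 0.0270 A.

0.0270 A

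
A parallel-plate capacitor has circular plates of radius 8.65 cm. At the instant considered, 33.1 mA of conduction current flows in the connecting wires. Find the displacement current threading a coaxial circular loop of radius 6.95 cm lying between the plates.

0.0214 A

By continuity the displacement current in the gap matches the conduction current: I_d = 0.0331 A.
Through an area πr² the displacement current is I_d·(πr²/πR²) = I_d (r/R)² = 0.0214 A.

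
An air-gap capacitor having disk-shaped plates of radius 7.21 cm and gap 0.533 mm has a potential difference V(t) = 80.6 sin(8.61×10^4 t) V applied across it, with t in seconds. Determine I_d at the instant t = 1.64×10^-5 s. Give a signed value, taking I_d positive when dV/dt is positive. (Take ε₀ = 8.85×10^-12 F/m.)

2.97×10^-4 A

dV/dt = (80.6)(8.61×10^4)·cos(1.41204) = 1.097×10^6 V/s.
I_d = C dV/dt with C = ε₀A/d = (8.85×10^-12)(0.01633)/(5.33×10^-4) = 2.711×10^-10 F, so I_d = (2.711×10^-10)(1.097×10^6) = 2.97×10^-4 A.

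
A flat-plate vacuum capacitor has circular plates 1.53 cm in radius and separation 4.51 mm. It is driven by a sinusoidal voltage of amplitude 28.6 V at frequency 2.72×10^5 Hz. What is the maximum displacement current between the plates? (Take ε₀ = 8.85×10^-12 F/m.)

7.05×10^-5 A

C = ε₀A/d = (8.85×10^-12)(7.354×10^-4)/(4.51×10^-3) = 1.443×10^-12 F; ω = 2πf = 1.709×10^6 rad/s.
I_d = C dV/dt, so |I_d|_max = C V₀ ω = (1.443×10^-12)(28.6)(1.709×10^6) = 7.05×10^-5 A.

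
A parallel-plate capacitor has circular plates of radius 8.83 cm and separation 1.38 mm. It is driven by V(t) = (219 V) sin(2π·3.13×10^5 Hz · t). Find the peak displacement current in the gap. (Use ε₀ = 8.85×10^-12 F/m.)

C = ε₀A/d = (8.85×10^-12)(0.02449)/(1.38×10^-3) = 1.571×10^-10 F; ω = 2πf = 1.967×10^6 rad/s.
I_d = C dV/dt, so |I_d|_max = C V₀ ω = (1.571×10^-10)(219)(1.967×10^6) = 0.0677 A.

0.0677 A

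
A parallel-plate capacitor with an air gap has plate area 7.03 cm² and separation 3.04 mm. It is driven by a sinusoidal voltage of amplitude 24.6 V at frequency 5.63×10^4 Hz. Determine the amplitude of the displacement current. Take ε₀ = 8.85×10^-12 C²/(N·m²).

1.78×10^-5 A

The displacement current equals the conduction current C dV/dt, which peaks at C V₀ ω.
With C = ε₀A/d = (8.85×10^-12)(7.03×10^-4)/(3.04×10^-3) = 2.047×10^-12 F and ω = 2πf = 3.537×10^5 rad/s, I_d,max = (2.047×10^-12)(24.6)(3.537×10^5) = 1.78×10^-5 A.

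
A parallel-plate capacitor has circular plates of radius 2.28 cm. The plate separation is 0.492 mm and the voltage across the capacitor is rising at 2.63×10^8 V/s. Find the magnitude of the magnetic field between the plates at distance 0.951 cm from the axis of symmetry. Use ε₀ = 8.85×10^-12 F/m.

dE/dt = (dV/dt)/d = 5.346×10^11 V/(m·s); I_d = ε₀(πR²)(dE/dt) = (8.85×10^-12)(1.633×10^-3)(5.346×10^11) = 7.726×10^-3 A.
For r < R the Ampère–Maxwell law gives B(2πr) = μ₀ I_d (r²/R²), so B = μ₀ I_d r/(2πR²) = (4π×10^-7)(7.726×10^-3)(9.51×10^-3)/(2π·0.0228²) = 2.83×10^-8 T.

2.83×10^-8 T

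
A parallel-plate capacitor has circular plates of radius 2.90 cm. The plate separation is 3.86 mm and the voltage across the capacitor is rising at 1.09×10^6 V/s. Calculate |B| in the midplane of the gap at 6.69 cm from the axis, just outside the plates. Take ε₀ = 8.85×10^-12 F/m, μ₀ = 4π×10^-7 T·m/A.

With E = V/d, dE/dt = 2.824×10^8 V/(m·s) and πR² = 2.642×10^-3 m², giving I_d = ε₀ πR² dE/dt = 6.603×10^-6 A.
With r > R the enclosed displacement current is the full I_d; B = μ₀ I_d / (2πr) = 1.97×10^-11 T.

1.97×10^-11 T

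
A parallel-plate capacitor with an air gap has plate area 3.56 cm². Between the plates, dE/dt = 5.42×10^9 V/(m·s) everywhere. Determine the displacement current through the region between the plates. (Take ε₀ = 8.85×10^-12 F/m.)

1.71×10^-5 A

I_d = ε₀ A (dE/dt) = (8.85×10^-12)(3.56×10^-4 m²)(5.42×10^9) = 1.71×10^-5 A.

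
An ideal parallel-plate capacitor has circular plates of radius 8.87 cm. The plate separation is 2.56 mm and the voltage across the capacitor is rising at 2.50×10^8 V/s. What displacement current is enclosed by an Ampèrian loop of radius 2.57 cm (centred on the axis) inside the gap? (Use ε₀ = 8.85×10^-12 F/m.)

1.79×10^-3 A

With E = V/d, dE/dt = 9.766×10^10 V/(m·s) and πR² = 0.02472 m², giving I_d = ε₀ πR² dE/dt = 0.02137 A.
The field is uniform, so I_d,enc = I_d (r/R)² = (0.02137)(2.57/8.87)² = 1.79×10^-3 A.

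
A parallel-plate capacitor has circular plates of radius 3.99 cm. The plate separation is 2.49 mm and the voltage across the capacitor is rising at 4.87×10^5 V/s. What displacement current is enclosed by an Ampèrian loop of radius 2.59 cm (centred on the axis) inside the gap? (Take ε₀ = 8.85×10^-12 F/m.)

3.65×10^-6 A

dE/dt = (dV/dt)/d = 1.956×10^8 V/(m·s); I_d = ε₀(πR²)(dE/dt) = (8.85×10^-12)(5.001×10^-3)(1.956×10^8) = 8.657×10^-6 A.
Through an area πr² the displacement current is I_d·(πr²/πR²) = I_d (r/R)² = 3.65×10^-6 A.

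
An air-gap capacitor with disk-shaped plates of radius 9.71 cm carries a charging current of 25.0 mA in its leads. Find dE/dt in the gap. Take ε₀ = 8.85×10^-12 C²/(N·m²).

Charge continuity gives I_d = I = 0.0250 A between the plates.
Inverting I_d = ε₀ A dE/dt gives dE/dt = 0.0250 / (8.85×10^-12 · 0.02962) = 9.54×10^10 V/(m·s).

9.54×10^10 V/(m·s)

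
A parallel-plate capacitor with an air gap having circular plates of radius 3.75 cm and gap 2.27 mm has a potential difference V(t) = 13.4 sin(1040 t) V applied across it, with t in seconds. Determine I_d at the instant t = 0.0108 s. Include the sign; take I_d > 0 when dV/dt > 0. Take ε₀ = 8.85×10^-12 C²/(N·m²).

5.62×10^-8 A

dV/dt = (13.4)(1040)·cos(11.232) = 3264 V/s.
I_d = C dV/dt with C = ε₀A/d = (8.85×10^-12)(4.418×10^-3)/(2.27×10^-3) = 1.722×10^-11 F, so I_d = (1.722×10^-11)(3264) = 5.62×10^-8 A.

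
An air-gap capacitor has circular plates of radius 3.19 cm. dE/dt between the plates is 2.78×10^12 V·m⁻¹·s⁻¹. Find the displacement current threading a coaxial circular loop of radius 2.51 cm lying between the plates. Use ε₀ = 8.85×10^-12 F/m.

0.0487 A

Through the whole plate area (πR² = 3.197×10^-3 m²), I_d = ε₀ πR² dE/dt = 0.07866 A.
Since J_d is uniform, the enclosed fraction is (r/R)² = 0.6191, giving I_d,enc = 0.0487 A.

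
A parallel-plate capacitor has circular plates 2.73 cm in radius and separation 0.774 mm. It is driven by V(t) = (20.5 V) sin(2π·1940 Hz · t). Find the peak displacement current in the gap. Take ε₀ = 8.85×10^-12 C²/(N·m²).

The displacement current equals the conduction current C dV/dt, which peaks at C V₀ ω.
With C = ε₀A/d = (8.85×10^-12)(2.341×10^-3)/(7.74×10^-4) = 2.677×10^-11 F and ω = 2πf = 1.219×10^4 rad/s, I_d,max = (2.677×10^-11)(20.5)(1.219×10^4) = 6.69×10^-6 A.

6.69×10^-6 A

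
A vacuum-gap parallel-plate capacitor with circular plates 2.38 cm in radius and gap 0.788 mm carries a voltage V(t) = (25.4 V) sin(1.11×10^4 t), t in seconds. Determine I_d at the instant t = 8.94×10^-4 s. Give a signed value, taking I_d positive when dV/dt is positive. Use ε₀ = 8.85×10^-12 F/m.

-4.95×10^-6 A

dV/dt = (25.4)(1.11×10^4)·cos(9.9234) = -2.476×10^5 V/s.
I_d = C dV/dt with C = ε₀A/d = (8.85×10^-12)(1.780×10^-3)/(7.88×10^-4) = 1.999×10^-11 F, so I_d = (1.999×10^-11)(-2.476×10^5) = -4.95×10^-6 A.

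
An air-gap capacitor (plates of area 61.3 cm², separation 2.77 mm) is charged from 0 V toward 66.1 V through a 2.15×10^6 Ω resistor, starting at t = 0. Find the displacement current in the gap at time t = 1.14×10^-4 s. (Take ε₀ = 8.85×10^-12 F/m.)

2.05×10^-6 A

With C = ε₀A/d = (8.85×10^-12)(6.13×10^-3)/(2.77×10^-3) = 1.959×10^-11 F, the time constant is τ = RC = 4.212×10^-5 s, so t/τ = 2.707 and e^(−t/τ) = 0.06674.
I_d = I_cond = (V₀/R) e^(−t/τ) = (3.074×10^-5)(0.06674) = 2.05×10^-6 A.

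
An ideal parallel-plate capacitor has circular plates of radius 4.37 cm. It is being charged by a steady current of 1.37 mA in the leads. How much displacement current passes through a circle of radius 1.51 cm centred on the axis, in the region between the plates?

1.64×10^-4 A

Between the plates the displacement current equals the wire current: I_d = 1.37 mA = 1.37×10^-3 A.
Through an area πr² the displacement current is I_d·(πr²/πR²) = I_d (r/R)² = 1.64×10^-4 A.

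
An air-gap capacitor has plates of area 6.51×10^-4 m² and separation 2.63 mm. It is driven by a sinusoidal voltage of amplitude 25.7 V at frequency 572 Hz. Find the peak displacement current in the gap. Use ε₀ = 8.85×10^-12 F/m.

2.02×10^-7 A

C = ε₀A/d = (8.85×10^-12)(6.51×10^-4)/(2.63×10^-3) = 2.191×10^-12 F; ω = 2πf = 3594 rad/s.
I_d = C dV/dt, so |I_d|_max = C V₀ ω = (2.191×10^-12)(25.7)(3594) = 2.02×10^-7 A.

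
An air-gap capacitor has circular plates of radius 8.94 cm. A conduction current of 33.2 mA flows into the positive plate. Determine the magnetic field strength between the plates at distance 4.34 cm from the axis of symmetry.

3.61×10^-8 T

No conduction current crosses the gap, so I_d there equals the 0.0332 A in the leads.
∮B·dl = μ₀ I_d,enc with I_d,enc = I_d r²/R² = 7.824×10^-3 A; so B = μ₀ I_d,enc/(2πr) = 3.61×10^-8 T.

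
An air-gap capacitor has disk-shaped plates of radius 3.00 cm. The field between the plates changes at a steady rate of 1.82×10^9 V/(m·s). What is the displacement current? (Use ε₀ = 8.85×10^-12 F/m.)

4.55×10^-5 A

The displacement current is ε₀ times dΦ_E/dt = ε₀ A dE/dt = (8.85×10^-12)(2.827×10^-3)(1.82×10^9) = 4.55×10^-5 A.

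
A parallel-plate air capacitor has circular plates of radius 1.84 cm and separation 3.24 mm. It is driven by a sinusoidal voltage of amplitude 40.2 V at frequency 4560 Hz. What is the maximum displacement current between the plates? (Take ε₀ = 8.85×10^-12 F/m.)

3.35×10^-6 A

C = ε₀A/d = (8.85×10^-12)(1.064×10^-3)/(3.24×10^-3) = 2.906×10^-12 F; ω = 2πf = 2.865×10^4 rad/s.
I_d = C dV/dt, so |I_d|_max = C V₀ ω = (2.906×10^-12)(40.2)(2.865×10^4) = 3.35×10^-6 A.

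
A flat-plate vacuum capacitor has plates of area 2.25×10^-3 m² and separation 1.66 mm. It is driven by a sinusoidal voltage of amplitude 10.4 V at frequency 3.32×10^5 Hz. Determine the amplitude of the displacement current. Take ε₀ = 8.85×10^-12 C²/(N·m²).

The displacement current equals the conduction current C dV/dt, which peaks at C V₀ ω.
With C = ε₀A/d = (8.85×10^-12)(2.25×10^-3)/(1.66×10^-3) = 1.200×10^-11 F and ω = 2πf = 2.086×10^6 rad/s, I_d,max = (1.200×10^-11)(10.4)(2.086×10^6) = 2.60×10^-4 A.

2.60×10^-4 A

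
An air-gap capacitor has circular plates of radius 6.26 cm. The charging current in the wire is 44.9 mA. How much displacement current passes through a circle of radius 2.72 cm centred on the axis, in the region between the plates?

By continuity the displacement current in the gap matches the conduction current: I_d = 0.0449 A.
Since J_d is uniform, the enclosed fraction is (r/R)² = 0.1888, giving I_d,enc = 8.48×10^-3 A.

8.48×10^-3 A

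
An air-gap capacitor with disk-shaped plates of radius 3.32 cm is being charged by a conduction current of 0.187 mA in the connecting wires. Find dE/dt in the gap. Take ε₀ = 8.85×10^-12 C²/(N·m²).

6.10×10^9 V/(m·s)

The displacement current between the plates equals the conduction current, I_d = 0.187 mA.
Then dE/dt = I_d/(ε₀A) = 6.10×10^9 V/(m·s).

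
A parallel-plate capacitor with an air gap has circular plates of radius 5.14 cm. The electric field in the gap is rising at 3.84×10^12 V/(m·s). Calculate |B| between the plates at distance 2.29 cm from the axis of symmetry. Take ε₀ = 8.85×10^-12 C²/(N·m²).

Total displacement current: I_d = ε₀(πR²)(dE/dt) = (8.85×10^-12)(8.300×10^-3)(3.84×10^12) = 0.2821 A.
For r < R the Ampère–Maxwell law gives B(2πr) = μ₀ I_d (r²/R²), so B = μ₀ I_d r/(2πR²) = (4π×10^-7)(0.2821)(0.0229)/(2π·0.0514²) = 4.89×10^-7 T.

4.89×10^-7 T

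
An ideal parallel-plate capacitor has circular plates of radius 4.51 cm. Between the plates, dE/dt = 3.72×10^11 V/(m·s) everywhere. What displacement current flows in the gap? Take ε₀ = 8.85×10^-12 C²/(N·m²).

With a uniform field, Φ_E = EA, so I_d = ε₀ A dE/dt = 0.0210 A.

0.0210 A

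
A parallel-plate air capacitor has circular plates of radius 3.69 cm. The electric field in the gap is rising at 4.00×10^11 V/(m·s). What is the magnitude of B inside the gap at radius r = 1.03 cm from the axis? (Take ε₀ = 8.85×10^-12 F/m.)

Through the whole plate area (πR² = 4.278×10^-3 m²), I_d = ε₀ πR² dE/dt = 0.01514 A.
∮B·dl = μ₀ I_d,enc with I_d,enc = I_d r²/R² = 1.180×10^-3 A; so B = μ₀ I_d,enc/(2πr) = 2.29×10^-8 T.

2.29×10^-8 T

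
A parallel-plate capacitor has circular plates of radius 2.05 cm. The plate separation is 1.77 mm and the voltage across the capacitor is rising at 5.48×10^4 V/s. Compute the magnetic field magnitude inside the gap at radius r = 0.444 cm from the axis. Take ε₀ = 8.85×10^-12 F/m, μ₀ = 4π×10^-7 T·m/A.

7.64×10^-13 T

dE/dt = (dV/dt)/d = 3.096×10^7 V/(m·s); I_d = ε₀(πR²)(dE/dt) = (8.85×10^-12)(1.320×10^-3)(3.096×10^7) = 3.617×10^-7 A.
For r < R the Ampère–Maxwell law gives B(2πr) = μ₀ I_d (r²/R²), so B = μ₀ I_d r/(2πR²) = (4π×10^-7)(3.617×10^-7)(4.44×10^-3)/(2π·0.0205²) = 7.64×10^-13 T.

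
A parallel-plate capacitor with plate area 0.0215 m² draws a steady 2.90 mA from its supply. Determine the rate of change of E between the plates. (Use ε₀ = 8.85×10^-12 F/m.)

The displacement current between the plates equals the conduction current, I_d = 2.90 mA.
Then dE/dt = I_d/(ε₀A) = 1.52×10^10 V/(m·s).

1.52×10^10 V/(m·s)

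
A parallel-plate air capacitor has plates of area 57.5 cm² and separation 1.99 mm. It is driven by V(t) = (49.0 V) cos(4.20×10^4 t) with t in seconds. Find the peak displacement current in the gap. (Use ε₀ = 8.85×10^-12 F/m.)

5.26×10^-5 A

(dE/dt)_max = V₀ω/d = 1.034×10^9 V/(m·s); ω = 4.20×10^4 rad/s.
I_d,max = ε₀ A (dE/dt)_max = (8.85×10^-12)(5.75×10^-3)(1.034×10^9) = 5.26×10^-5 A.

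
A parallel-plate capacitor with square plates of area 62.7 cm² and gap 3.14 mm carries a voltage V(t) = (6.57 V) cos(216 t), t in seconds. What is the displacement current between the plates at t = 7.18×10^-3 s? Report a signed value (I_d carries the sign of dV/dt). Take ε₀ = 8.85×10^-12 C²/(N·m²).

dV/dt = (6.57)(216)·−sin(1.55088) = -1419 V/s.
I_d = C dV/dt with C = ε₀A/d = (8.85×10^-12)(6.27×10^-3)/(3.14×10^-3) = 1.767×10^-11 F, so I_d = (1.767×10^-11)(-1419) = -2.51×10^-8 A.

-2.51×10^-8 A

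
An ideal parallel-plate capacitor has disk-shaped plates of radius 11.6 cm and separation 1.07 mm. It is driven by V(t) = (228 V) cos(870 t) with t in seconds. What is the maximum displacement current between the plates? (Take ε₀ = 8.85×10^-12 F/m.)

(dE/dt)_max = V₀ω/d = 1.854×10^8 V/(m·s); ω = 870 rad/s.
I_d,max = ε₀ A (dE/dt)_max = (8.85×10^-12)(0.04227)(1.854×10^8) = 6.94×10^-5 A.

6.94×10^-5 A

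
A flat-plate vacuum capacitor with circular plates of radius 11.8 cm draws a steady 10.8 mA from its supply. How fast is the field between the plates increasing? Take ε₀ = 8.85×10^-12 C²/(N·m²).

The displacement current between the plates equals the conduction current, I_d = 10.8 mA.
Inverting I_d = ε₀ A dE/dt gives dE/dt = 0.0108 / (8.85×10^-12 · 0.04374) = 2.79×10^10 V/(m·s).

2.79×10^10 V/(m·s)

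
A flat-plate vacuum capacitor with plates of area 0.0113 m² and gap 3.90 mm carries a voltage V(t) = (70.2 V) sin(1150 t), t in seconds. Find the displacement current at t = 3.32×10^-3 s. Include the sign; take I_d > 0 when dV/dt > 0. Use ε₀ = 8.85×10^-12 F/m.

C = ε₀A/d = (8.85×10^-12)(0.0113)/(3.90×10^-3) = 2.564×10^-11 F. dV/dt = V₀ω·cos(ωt); at ωt = 3.818 rad this factor is -0.7798.
I_d = C dV/dt = (2.564×10^-11)(70.2)(1150)(-0.7798) = -1.61×10^-6 A.

-1.61×10^-6 A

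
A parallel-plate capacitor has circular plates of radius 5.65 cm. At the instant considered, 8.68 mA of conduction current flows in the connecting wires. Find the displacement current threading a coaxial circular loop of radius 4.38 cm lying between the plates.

No conduction current crosses the gap, so I_d there equals the 8.68×10^-3 A in the leads.
Through an area πr² the displacement current is I_d·(πr²/πR²) = I_d (r/R)² = 5.22×10^-3 A.

5.22×10^-3 A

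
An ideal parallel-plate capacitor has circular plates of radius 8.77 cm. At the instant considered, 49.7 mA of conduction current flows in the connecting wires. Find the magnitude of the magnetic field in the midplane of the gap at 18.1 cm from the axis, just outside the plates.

5.49×10^-8 T

Between the plates the displacement current equals the wire current: I_d = 49.7 mA = 0.0497 A.
With r > R the enclosed displacement current is the full I_d; B = μ₀ I_d / (2πr) = 5.49×10^-8 T.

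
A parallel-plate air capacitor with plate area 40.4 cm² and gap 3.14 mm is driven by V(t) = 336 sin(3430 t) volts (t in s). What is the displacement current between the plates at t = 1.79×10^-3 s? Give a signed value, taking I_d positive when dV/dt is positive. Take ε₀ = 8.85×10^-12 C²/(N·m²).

1.30×10^-5 A

dE/dt = (V₀ω/d)·cos(ωt) with ωt = 6.1397 rad: (336)(3430)(0.9897)/(3.14×10^-3) = 3.633×10^8 V/(m·s).
I_d = ε₀ A dE/dt = (8.85×10^-12)(4.04×10^-3)(3.633×10^8) = 1.30×10^-5 A.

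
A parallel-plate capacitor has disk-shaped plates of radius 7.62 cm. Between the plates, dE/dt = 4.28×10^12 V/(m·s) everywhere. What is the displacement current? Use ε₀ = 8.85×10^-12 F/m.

0.691 A

With a uniform field, Φ_E = EA, so I_d = ε₀ A dE/dt = 0.691 A.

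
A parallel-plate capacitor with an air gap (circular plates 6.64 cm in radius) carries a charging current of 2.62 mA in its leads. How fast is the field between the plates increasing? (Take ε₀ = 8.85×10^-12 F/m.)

By continuity, I_d in the gap equals the 2.62 mA flowing in the wire.
Then dE/dt = I_d/(ε₀A) = 2.14×10^10 V/(m·s).

2.14×10^10 V/(m·s)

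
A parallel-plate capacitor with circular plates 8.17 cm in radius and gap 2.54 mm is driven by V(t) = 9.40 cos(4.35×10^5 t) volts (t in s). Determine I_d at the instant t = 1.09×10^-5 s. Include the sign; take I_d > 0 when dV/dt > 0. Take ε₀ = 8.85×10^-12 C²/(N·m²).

2.99×10^-4 A

dV/dt = (9.40)(4.35×10^5)·−sin(4.7415) = 4.087×10^6 V/s.
I_d = C dV/dt with C = ε₀A/d = (8.85×10^-12)(0.02097)/(2.54×10^-3) = 7.306×10^-11 F, so I_d = (7.306×10^-11)(4.087×10^6) = 2.99×10^-4 A.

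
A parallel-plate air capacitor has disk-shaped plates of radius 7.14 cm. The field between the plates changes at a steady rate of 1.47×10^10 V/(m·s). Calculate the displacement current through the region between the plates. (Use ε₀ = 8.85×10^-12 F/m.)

2.08×10^-3 A

I_d = ε₀ A (dE/dt) = (8.85×10^-12)(0.01602 m²)(1.47×10^10) = 2.08×10^-3 A.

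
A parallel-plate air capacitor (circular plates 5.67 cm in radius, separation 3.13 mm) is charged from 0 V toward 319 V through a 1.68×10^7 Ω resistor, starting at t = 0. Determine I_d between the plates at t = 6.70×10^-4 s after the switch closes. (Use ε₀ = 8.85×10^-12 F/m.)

4.70×10^-6 A

C = ε₀A/d = (8.85×10^-12)(0.01010)/(3.13×10^-3) = 2.856×10^-11 F and τ = RC = 4.798×10^-4 s. I_d in the gap equals the RC charging current.
I_d(t) = (V₀/R) e^(−t/τ) = 1.899×10^-5 · e^(−1.396) = 4.70×10^-6 A.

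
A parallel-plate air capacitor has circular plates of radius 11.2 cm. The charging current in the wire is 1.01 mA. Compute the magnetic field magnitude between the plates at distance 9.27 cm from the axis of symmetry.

By continuity the displacement current in the gap matches the conduction current: I_d = 1.01×10^-3 A.
∮B·dl = μ₀ I_d,enc with I_d,enc = I_d r²/R² = 6.919×10^-4 A; so B = μ₀ I_d,enc/(2πr) = 1.49×10^-9 T.

1.49×10^-9 T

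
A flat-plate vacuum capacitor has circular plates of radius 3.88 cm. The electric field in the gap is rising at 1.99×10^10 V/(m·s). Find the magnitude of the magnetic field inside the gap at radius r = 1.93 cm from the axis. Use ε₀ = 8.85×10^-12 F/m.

Through the whole plate area (πR² = 4.729×10^-3 m²), I_d = ε₀ πR² dE/dt = 8.328×10^-4 A.
An Ampèrian loop of radius r encloses a fraction (r/R)² of I_d. Then B·2πr = μ₀ I_d (r/R)², giving B = μ₀ I_d r/(2πR²) = 2.14×10^-9 T.

2.14×10^-9 T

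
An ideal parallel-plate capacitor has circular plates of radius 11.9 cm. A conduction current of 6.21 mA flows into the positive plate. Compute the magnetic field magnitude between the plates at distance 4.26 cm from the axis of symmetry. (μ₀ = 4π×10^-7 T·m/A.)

3.74×10^-9 T

By continuity the displacement current in the gap matches the conduction current: I_d = 6.21×10^-3 A.
For r < R the Ampère–Maxwell law gives B(2πr) = μ₀ I_d (r²/R²), so B = μ₀ I_d r/(2πR²) = (4π×10^-7)(6.21×10^-3)(0.0426)/(2π·0.119²) = 3.74×10^-9 T.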